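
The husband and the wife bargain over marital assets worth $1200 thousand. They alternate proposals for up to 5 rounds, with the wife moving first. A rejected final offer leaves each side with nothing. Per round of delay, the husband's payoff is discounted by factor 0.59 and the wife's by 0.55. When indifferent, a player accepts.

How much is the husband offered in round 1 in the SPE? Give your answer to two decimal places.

421.99

Round 5 (the wife proposes): rejection yields 0 for the husband; the wife offers 0 and keeps 1200.
Round 4 (the husband proposes): the wife can get 1200 next round, worth 0.55 × 1200 = 660 now; the husband offers that and keeps 540.
Round 3 (the wife proposes): the husband can get 540 next round, worth 0.59 × 540 = 318.6 now. The wife offers 318.6 and keeps 1200 − 318.6 = 881.4.
Round 2 (the husband proposes): the wife can get 881.4 next round, worth 0.55 × 881.4 = 484.77 now; the husband offers that and keeps 715.23.
Round 1 (the wife proposes): the husband can get 715.23 next round, worth 0.59 × 715.23 = 421.9857 now. The wife offers 421.9857 and keeps 1200 − 421.9857 = 778.0143.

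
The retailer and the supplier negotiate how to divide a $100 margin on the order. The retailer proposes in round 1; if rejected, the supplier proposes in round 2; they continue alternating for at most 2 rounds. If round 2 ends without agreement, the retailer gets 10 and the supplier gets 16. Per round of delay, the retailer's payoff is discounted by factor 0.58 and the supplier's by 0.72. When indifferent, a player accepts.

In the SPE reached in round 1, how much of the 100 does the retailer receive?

Work backward from the last round.
Round 2 (the supplier proposes): the retailer gets 10 if talks fail, so the supplier offers 10 and keeps 90.
Round 1 (the retailer proposes): the supplier can get 90 next round, worth 0.72 × 90 = 64.8 now. The retailer offers 64.8 and keeps 100 − 64.8 = 35.2.

35.2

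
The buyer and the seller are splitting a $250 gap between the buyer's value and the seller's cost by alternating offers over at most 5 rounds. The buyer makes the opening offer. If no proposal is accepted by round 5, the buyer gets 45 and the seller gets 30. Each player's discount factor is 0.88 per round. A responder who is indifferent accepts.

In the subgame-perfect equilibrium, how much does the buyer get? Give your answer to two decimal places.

Round 5 (the buyer proposes): the seller gets 30 if talks fail, so the buyer offers 30 and keeps 220.
Round 4 (the seller proposes): the buyer can get 220 next round, worth 0.88 × 220 = 193.6 now; the seller offers that and keeps 56.4.
Round 3 (the buyer proposes): the seller can get 56.4 next round, worth 0.88 × 56.4 = 49.632 now, so the buyer offers 49.632, keeping 200.368.
Round 2 (the seller proposes): the buyer can get 200.368 next round, worth 0.88 × 200.368 = 176.32384 now; the seller offers that and keeps 73.67616.
Round 1 (the buyer proposes): the seller can get 73.67616 next round, worth 0.88 × 73.67616 = 64.8350208 now, so the buyer offers 64.8350208, keeping 185.1649792.

185.16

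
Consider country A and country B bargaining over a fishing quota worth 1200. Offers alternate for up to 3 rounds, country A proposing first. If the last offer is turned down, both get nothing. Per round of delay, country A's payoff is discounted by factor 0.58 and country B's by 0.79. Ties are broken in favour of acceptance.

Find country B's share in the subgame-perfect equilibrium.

398.16

Round 3 (country A proposes): rejection yields 0 for country B; country A offers 0 and keeps 1200.
Round 2 (country B proposes): country A can get 1200 next round, worth 0.58 × 1200 = 696 now. Country B offers 696 and keeps 1200 − 696 = 504.
Round 1 (country A proposes): country B can get 504 next round, worth 0.79 × 504 = 398.16 now, so country A offers 398.16, keeping 801.84.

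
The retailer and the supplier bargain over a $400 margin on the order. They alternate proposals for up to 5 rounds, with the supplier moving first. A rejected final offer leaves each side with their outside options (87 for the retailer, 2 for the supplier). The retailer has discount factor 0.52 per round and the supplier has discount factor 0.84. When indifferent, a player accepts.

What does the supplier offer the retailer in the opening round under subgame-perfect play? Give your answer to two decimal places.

Round 5 (the supplier proposes): the retailer gets 87 if talks fail, so the supplier offers 87 and keeps 313.
Round 4 (the retailer proposes): the supplier can get 313 next round, worth 0.84 × 313 = 262.92 now. The retailer offers 262.92 and keeps 400 − 262.92 = 137.08.
Round 3 (the supplier proposes): the retailer can get 137.08 next round, worth 0.52 × 137.08 = 71.2816 now; the supplier offers that and keeps 328.7184.
Round 2 (the retailer proposes): the supplier can get 328.7184 next round, worth 0.84 × 328.7184 = 276.123456 now. The retailer offers 276.123456 and keeps 400 − 276.123456 = 123.876544.
Round 1 (the supplier proposes): the retailer can get 123.876544 next round, worth 0.52 × 123.876544 = 64.41580288 now, so the supplier offers 64.41580288, keeping 335.58419712.

64.42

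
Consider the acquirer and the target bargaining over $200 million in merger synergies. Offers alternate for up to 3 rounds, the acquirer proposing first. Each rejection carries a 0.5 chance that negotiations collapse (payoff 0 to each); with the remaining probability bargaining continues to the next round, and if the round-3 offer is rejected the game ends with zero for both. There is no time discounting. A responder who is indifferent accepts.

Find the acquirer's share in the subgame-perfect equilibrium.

150

Round 3 (the acquirer proposes): rejection yields 0 for the target; the acquirer offers 0 and keeps 200.
Round 2 (the target proposes): rejecting gives the acquirer an expected 0.5 × 200 = 100. The target offers 100 and keeps 200 − 100 = 100.
Round 1 (the acquirer proposes): rejecting gives the target an expected 0.5 × 100 = 50; the acquirer offers that and keeps 150.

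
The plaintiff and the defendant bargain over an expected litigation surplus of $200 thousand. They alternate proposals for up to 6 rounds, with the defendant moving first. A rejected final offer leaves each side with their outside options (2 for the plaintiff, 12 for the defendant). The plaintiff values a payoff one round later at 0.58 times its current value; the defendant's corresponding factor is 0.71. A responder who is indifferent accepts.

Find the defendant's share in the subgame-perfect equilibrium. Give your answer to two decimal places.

134.02

Work backward from the last round.
Round 6 (the plaintiff proposes): the defendant gets 12 if talks fail, so the plaintiff offers 12 and keeps 188.
Round 5 (the defendant proposes): the plaintiff can get 188 next round, worth 0.58 × 188 = 109.04 now. The defendant offers 109.04 and keeps 200 − 109.04 = 90.96.
Round 4 (the plaintiff proposes): the defendant can get 90.96 next round, worth 0.71 × 90.96 = 64.5816 now. The plaintiff offers 64.5816 and keeps 200 − 64.5816 = 135.4184.
Round 3 (the defendant proposes): the plaintiff can get 135.4184 next round, worth 0.58 × 135.4184 = 78.542672 now; the defendant offers that and keeps 121.457328.
Round 2 (the plaintiff proposes): the defendant can get 121.457328 next round, worth 0.71 × 121.457328 = 86.23470288 now; the plaintiff offers that and keeps 113.76529712.
Round 1 (the defendant proposes): the plaintiff can get 113.76529712 next round, worth 0.58 × 113.76529712 = 65.9838723296 now; the defendant offers that and keeps 134.0161276704.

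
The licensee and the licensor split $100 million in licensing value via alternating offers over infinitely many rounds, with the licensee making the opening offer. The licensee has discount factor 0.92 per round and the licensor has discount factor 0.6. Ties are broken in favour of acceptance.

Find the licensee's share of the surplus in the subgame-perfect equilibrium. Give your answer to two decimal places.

89.29

When the licensee proposes, the licensor accepts any offer worth at least 0.6 times what the licensor would get by proposing next round; and vice versa.
This gives x = 100 − 0.6y and y = 100 − 0.92x, where x and y are each side's share when it proposes.
Hence (1 − 0.6·0.92)x = 100(1 − 0.6), i.e. 0.448·x = 40.
x ≈ 89.2857; the licensor's share is 100 − x ≈ 10.7143.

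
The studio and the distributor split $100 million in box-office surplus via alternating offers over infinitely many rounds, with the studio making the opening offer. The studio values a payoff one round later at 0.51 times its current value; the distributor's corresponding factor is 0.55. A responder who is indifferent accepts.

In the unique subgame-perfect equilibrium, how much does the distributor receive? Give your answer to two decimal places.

Let x be the studio's share when the studio proposes and y be the distributor's share when the distributor proposes.
The distributor accepts iff offered ≥ 0.55·y, so x = 100 − 0.55y. Symmetrically y = 100 − 0.51x.
Substituting: x = 100 − 0.55(100 − 0.51x), giving x(1 − 0.51·0.55) = 100(1 − 0.55).
So x = 100 × 0.45 / 0.7195 ≈ 62.5434, and the distributor receives 100 − x ≈ 37.4566.

37.46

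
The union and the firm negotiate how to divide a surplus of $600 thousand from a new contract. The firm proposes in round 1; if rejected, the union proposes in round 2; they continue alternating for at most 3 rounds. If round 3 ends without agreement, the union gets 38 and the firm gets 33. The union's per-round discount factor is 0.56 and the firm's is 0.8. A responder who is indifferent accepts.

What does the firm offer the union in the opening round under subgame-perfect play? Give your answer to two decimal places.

Round 3 (the firm proposes): the union gets 38 if talks fail, so the firm offers 38 and keeps 562.
Round 2 (the union proposes): the firm can get 562 next round, worth 0.8 × 562 = 449.6 now. The union offers 449.6 and keeps 600 − 449.6 = 150.4.
Round 1 (the firm proposes): the union can get 150.4 next round, worth 0.56 × 150.4 = 84.224 now, so the firm offers 84.224, keeping 515.776.

84.22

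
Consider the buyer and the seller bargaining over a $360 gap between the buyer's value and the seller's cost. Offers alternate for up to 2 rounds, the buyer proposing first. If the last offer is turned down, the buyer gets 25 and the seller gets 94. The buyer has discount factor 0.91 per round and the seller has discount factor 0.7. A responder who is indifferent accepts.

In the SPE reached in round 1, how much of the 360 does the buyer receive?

By backward induction:
Round 2 (the seller proposes): the buyer gets 25 if talks fail, so the seller offers 25 and keeps 335.
Round 1 (the buyer proposes): the seller can get 335 next round, worth 0.7 × 335 = 234.5 now, so the buyer offers 234.5, keeping 125.5.

125.5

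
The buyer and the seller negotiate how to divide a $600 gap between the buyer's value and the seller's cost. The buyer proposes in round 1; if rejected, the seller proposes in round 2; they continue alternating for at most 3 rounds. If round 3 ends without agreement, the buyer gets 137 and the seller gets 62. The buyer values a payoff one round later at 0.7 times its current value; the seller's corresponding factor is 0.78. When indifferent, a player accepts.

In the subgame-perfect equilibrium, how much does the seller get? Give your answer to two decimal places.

Round 3 (the buyer proposes): the seller gets 62 if talks fail, so the buyer offers 62 and keeps 538.
Round 2 (the seller proposes): the buyer can get 538 next round, worth 0.7 × 538 = 376.6 now. The seller offers 376.6 and keeps 600 − 376.6 = 223.4.
Round 1 (the buyer proposes): the seller can get 223.4 next round, worth 0.78 × 223.4 = 174.252 now. The buyer offers 174.252 and keeps 600 − 174.252 = 425.748.

174.25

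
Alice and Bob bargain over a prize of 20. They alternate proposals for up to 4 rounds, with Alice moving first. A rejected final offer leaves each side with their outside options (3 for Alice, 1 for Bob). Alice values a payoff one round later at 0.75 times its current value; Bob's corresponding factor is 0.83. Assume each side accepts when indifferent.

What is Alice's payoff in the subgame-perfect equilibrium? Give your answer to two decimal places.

7.07

Round 4 (Bob proposes): Alice gets 3 if talks fail, so Bob offers 3 and keeps 17.
Round 3 (Alice proposes): Bob can get 17 next round, worth 0.83 × 17 = 14.11 now. Alice offers 14.11 and keeps 20 − 14.11 = 5.89.
Round 2 (Bob proposes): Alice can get 5.89 next round, worth 0.75 × 5.89 = 4.4175 now; Bob offers that and keeps 15.5825.
Round 1 (Alice proposes): Bob can get 15.5825 next round, worth 0.83 × 15.5825 = 12.933475 now. Alice offers 12.933475 and keeps 20 − 12.933475 = 7.066525.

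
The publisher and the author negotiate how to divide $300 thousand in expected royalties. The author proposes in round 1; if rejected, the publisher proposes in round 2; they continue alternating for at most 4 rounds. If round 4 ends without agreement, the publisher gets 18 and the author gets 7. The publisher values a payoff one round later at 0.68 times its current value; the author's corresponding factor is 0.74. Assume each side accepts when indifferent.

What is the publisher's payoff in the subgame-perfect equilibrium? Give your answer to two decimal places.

Round 4 (the publisher proposes): the author gets 7 if talks fail, so the publisher offers 7 and keeps 293.
Round 3 (the author proposes): the publisher can get 293 next round, worth 0.68 × 293 = 199.24 now, so the author offers 199.24, keeping 100.76.
Round 2 (the publisher proposes): the author can get 100.76 next round, worth 0.74 × 100.76 = 74.5624 now; the publisher offers that and keeps 225.4376.
Round 1 (the author proposes): the publisher can get 225.4376 next round, worth 0.68 × 225.4376 = 153.297568 now, so the author offers 153.297568, keeping 146.702432.

153.30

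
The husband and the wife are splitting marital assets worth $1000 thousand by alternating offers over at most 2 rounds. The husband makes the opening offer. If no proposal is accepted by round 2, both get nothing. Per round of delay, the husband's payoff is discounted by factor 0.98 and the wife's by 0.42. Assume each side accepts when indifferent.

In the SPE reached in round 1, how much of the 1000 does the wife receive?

Work backward from the last round.
Round 2 (the wife proposes): the husband will accept anything ≥ 0, so the wife offers 0 and keeps 1000.
Round 1 (the husband proposes): the wife can get 1000 next round, worth 0.42 × 1000 = 420 now; the husband offers that and keeps 580.

420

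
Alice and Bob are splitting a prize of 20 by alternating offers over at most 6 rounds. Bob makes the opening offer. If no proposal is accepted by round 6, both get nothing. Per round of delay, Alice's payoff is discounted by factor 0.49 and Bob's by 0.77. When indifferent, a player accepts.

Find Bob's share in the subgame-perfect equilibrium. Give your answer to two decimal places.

15.50

Round 6 (Alice proposes): Bob will accept anything ≥ 0, so Alice offers 0 and keeps 20.
Round 5 (Bob proposes): Alice can get 20 next round, worth 0.49 × 20 = 9.8 now. Bob offers 9.8 and keeps 20 − 9.8 = 10.2.
Round 4 (Alice proposes): Bob can get 10.2 next round, worth 0.77 × 10.2 = 7.854 now, so Alice offers 7.854, keeping 12.146.
Round 3 (Bob proposes): Alice can get 12.146 next round, worth 0.49 × 12.146 = 5.95154 now. Bob offers 5.95154 and keeps 20 − 5.95154 = 14.04846.
Round 2 (Alice proposes): Bob can get 14.04846 next round, worth 0.77 × 14.04846 = 10.8173142 now. Alice offers 10.8173142 and keeps 20 − 10.8173142 = 9.1826858.
Round 1 (Bob proposes): Alice can get 9.1826858 next round, worth 0.49 × 9.1826858 = 4.499516042 now; Bob offers that and keeps 15.500483958.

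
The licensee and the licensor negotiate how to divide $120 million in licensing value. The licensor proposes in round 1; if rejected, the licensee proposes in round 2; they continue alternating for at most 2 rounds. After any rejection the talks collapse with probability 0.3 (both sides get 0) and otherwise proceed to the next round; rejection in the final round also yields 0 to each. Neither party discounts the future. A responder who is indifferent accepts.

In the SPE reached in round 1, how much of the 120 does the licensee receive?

84

By backward induction:
Round 2 (the licensee proposes): the licensor will accept anything ≥ 0, so the licensee offers 0 and keeps 120.
Round 1 (the licensor proposes): rejecting gives the licensee an expected 0.7 × 120 = 84, so the licensor offers 84, keeping 36.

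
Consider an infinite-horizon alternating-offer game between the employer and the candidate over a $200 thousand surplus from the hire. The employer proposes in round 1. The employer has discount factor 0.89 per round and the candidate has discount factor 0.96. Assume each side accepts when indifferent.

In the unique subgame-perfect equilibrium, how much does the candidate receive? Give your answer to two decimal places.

Let x be the employer's share when the employer proposes and y be the candidate's share when the candidate proposes.
The candidate accepts iff offered ≥ 0.96·y, so x = 200 − 0.96y. Symmetrically y = 200 − 0.89x.
Substituting: x = 200 − 0.96(200 − 0.89x), giving x(1 − 0.89·0.96) = 200(1 − 0.96).
So x = 200 × 0.04 / 0.1456 ≈ 54.9451, and the candidate receives 200 − x ≈ 145.0549.

145.05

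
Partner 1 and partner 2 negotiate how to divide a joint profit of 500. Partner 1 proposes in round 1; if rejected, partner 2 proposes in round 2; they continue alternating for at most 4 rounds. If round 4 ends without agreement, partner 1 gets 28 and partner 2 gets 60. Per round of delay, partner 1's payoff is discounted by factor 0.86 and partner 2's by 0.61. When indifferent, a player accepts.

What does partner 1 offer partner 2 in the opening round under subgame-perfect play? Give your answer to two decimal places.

193.74

By backward induction:
Round 4 (partner 2 proposes): partner 1 gets 28 if talks fail, so partner 2 offers 28 and keeps 472.
Round 3 (partner 1 proposes): partner 2 can get 472 next round, worth 0.61 × 472 = 287.92 now; partner 1 offers that and keeps 212.08.
Round 2 (partner 2 proposes): partner 1 can get 212.08 next round, worth 0.86 × 212.08 = 182.3888 now; partner 2 offers that and keeps 317.6112.
Round 1 (partner 1 proposes): partner 2 can get 317.6112 next round, worth 0.61 × 317.6112 = 193.742832 now. Partner 1 offers 193.742832 and keeps 500 − 193.742832 = 306.257168.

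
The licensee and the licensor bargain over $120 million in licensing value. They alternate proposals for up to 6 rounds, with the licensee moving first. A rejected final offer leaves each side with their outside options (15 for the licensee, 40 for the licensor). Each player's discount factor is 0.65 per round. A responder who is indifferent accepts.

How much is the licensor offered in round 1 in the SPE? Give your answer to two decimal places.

51.02

Round 6 (the licensor proposes): the licensee gets 15 if talks fail, so the licensor offers 15 and keeps 105.
Round 5 (the licensee proposes): the licensor can get 105 next round, worth 0.65 × 105 = 68.25 now. The licensee offers 68.25 and keeps 120 − 68.25 = 51.75.
Round 4 (the licensor proposes): the licensee can get 51.75 next round, worth 0.65 × 51.75 = 33.6375 now, so the licensor offers 33.6375, keeping 86.3625.
Round 3 (the licensee proposes): the licensor can get 86.3625 next round, worth 0.65 × 86.3625 = 56.135625 now; the licensee offers that and keeps 63.864375.
Round 2 (the licensor proposes): the licensee can get 63.864375 next round, worth 0.65 × 63.864375 = 41.51184375 now; the licensor offers that and keeps 78.48815625.
Round 1 (the licensee proposes): the licensor can get 78.48815625 next round, worth 0.65 × 78.48815625 = 51.0173015625 now. The licensee offers 51.0173015625 and keeps 120 − 51.0173015625 = 68.9826984375.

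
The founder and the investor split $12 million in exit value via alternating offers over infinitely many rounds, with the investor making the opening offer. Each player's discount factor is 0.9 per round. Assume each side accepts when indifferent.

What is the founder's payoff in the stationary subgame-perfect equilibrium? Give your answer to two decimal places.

When the investor proposes, the founder accepts any offer worth at least 0.9 times what the founder would get by proposing next round; and vice versa.
This gives x = 12 − 0.9y and y = 12 − 0.9x, where x and y are each side's share when it proposes.
Hence (1 − 0.9·0.9)x = 12(1 − 0.9), i.e. 0.19·x = 1.2.
x ≈ 6.3158; the founder's share is 12 − x ≈ 5.6842.

5.68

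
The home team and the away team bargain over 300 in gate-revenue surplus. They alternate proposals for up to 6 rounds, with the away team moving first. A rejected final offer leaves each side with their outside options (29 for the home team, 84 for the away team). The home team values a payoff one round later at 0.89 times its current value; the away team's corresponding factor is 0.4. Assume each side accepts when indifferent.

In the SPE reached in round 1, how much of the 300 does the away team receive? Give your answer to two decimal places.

58.41

Round 6 (the home team proposes): the away team gets 84 if talks fail, so the home team offers 84 and keeps 216.
Round 5 (the away team proposes): the home team can get 216 next round, worth 0.89 × 216 = 192.24 now, so the away team offers 192.24, keeping 107.76.
Round 4 (the home team proposes): the away team can get 107.76 next round, worth 0.4 × 107.76 = 43.104 now; the home team offers that and keeps 256.896.
Round 3 (the away team proposes): the home team can get 256.896 next round, worth 0.89 × 256.896 = 228.63744 now; the away team offers that and keeps 71.36256.
Round 2 (the home team proposes): the away team can get 71.36256 next round, worth 0.4 × 71.36256 = 28.545024 now; the home team offers that and keeps 271.454976.
Round 1 (the away team proposes): the home team can get 271.454976 next round, worth 0.89 × 271.454976 = 241.59492864 now. The away team offers 241.59492864 and keeps 300 − 241.59492864 = 58.40507136.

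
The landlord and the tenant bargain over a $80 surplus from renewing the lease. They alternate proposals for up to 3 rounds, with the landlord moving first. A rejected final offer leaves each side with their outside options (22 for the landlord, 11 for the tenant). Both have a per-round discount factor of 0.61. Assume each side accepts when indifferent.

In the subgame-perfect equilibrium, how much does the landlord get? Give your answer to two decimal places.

56.87

Work backward from the last round.
Round 3 (the landlord proposes): the tenant gets 11 if talks fail, so the landlord offers 11 and keeps 69.
Round 2 (the tenant proposes): the landlord can get 69 next round, worth 0.61 × 69 = 42.09 now; the tenant offers that and keeps 37.91.
Round 1 (the landlord proposes): the tenant can get 37.91 next round, worth 0.61 × 37.91 = 23.1251 now; the landlord offers that and keeps 56.8749.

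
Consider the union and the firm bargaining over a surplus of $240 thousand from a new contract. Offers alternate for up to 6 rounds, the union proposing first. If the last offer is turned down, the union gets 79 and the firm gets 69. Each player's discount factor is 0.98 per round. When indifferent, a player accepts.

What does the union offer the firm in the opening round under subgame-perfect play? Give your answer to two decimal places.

154.75

Round 6 (the firm proposes): the union gets 79 if talks fail, so the firm offers 79 and keeps 161.
Round 5 (the union proposes): the firm can get 161 next round, worth 0.98 × 161 = 157.78 now; the union offers that and keeps 82.22.
Round 4 (the firm proposes): the union can get 82.22 next round, worth 0.98 × 82.22 = 80.5756 now, so the firm offers 80.5756, keeping 159.4244.
Round 3 (the union proposes): the firm can get 159.4244 next round, worth 0.98 × 159.4244 = 156.235912 now; the union offers that and keeps 83.764088.
Round 2 (the firm proposes): the union can get 83.764088 next round, worth 0.98 × 83.764088 = 82.08880624 now; the firm offers that and keeps 157.91119376.
Round 1 (the union proposes): the firm can get 157.91119376 next round, worth 0.98 × 157.91119376 = 154.7529698848 now, so the union offers 154.7529698848, keeping 85.2470301152.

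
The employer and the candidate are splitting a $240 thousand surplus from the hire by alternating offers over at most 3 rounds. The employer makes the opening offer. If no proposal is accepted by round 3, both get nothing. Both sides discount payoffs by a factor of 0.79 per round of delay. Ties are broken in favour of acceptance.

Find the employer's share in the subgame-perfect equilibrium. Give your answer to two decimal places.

Round 3 (the employer proposes): the candidate will accept anything ≥ 0, so the employer offers 0 and keeps 240.
Round 2 (the candidate proposes): the employer can get 240 next round, worth 0.79 × 240 = 189.6 now, so the candidate offers 189.6, keeping 50.4.
Round 1 (the employer proposes): the candidate can get 50.4 next round, worth 0.79 × 50.4 = 39.816 now, so the employer offers 39.816, keeping 200.184.

200.18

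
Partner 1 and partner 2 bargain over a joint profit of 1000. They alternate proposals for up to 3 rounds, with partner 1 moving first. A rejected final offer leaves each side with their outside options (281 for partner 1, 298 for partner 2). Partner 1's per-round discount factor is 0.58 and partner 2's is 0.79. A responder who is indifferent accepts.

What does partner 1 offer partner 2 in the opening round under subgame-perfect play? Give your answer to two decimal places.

By backward induction:
Round 3 (partner 1 proposes): partner 2 gets 298 if talks fail, so partner 1 offers 298 and keeps 702.
Round 2 (partner 2 proposes): partner 1 can get 702 next round, worth 0.58 × 702 = 407.16 now; partner 2 offers that and keeps 592.84.
Round 1 (partner 1 proposes): partner 2 can get 592.84 next round, worth 0.79 × 592.84 = 468.3436 now; partner 1 offers that and keeps 531.6564.

468.34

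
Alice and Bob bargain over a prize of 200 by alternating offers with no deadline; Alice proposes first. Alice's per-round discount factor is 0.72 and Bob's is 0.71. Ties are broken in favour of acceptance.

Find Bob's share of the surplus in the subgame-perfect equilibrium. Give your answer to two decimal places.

When Alice proposes, Bob accepts any offer worth at least 0.71 times what Bob would get by proposing next round; and vice versa.
This gives x = 200 − 0.71y and y = 200 − 0.72x, where x and y are each side's share when it proposes.
Hence (1 − 0.71·0.72)x = 200(1 − 0.71), i.e. 0.4888·x = 58.
x ≈ 118.6579; Bob's share is 200 − x ≈ 81.3421.

81.34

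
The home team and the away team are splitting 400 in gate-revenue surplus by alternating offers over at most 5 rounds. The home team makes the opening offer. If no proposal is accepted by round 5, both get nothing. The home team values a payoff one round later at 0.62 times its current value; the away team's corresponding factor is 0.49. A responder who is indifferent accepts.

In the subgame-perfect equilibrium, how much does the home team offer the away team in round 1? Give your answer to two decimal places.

97.11

Work backward from the last round.
Round 5 (the home team proposes): the away team will accept anything ≥ 0, so the home team offers 0 and keeps 400.
Round 4 (the away team proposes): the home team can get 400 next round, worth 0.62 × 400 = 248 now. The away team offers 248 and keeps 400 − 248 = 152.
Round 3 (the home team proposes): the away team can get 152 next round, worth 0.49 × 152 = 74.48 now; the home team offers that and keeps 325.52.
Round 2 (the away team proposes): the home team can get 325.52 next round, worth 0.62 × 325.52 = 201.8224 now; the away team offers that and keeps 198.1776.
Round 1 (the home team proposes): the away team can get 198.1776 next round, worth 0.49 × 198.1776 = 97.107024 now. The home team offers 97.107024 and keeps 400 − 97.107024 = 302.892976.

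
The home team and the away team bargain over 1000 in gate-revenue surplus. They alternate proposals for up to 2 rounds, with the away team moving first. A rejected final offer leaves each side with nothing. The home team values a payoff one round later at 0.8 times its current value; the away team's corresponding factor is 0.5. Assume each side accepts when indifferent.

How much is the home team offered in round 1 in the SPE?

800

Round 2 (the home team proposes): rejection yields 0 for the away team; the home team offers 0 and keeps 1000.
Round 1 (the away team proposes): the home team can get 1000 next round, worth 0.8 × 1000 = 800 now, so the away team offers 800, keeping 200.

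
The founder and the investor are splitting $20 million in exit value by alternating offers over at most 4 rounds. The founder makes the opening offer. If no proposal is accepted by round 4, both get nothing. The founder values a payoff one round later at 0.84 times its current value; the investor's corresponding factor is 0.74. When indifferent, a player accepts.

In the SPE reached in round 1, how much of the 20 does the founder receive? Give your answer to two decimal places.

8.43

Solve by backward induction from round 4.
Round 4 (the investor proposes): the founder will accept anything ≥ 0, so the investor offers 0 and keeps 20.
Round 3 (the founder proposes): the investor can get 20 next round, worth 0.74 × 20 = 14.8 now, so the founder offers 14.8, keeping 5.2.
Round 2 (the investor proposes): the founder can get 5.2 next round, worth 0.84 × 5.2 = 4.368 now; the investor offers that and keeps 15.632.
Round 1 (the founder proposes): the investor can get 15.632 next round, worth 0.74 × 15.632 = 11.56768 now. The founder offers 11.56768 and keeps 20 − 11.56768 = 8.43232.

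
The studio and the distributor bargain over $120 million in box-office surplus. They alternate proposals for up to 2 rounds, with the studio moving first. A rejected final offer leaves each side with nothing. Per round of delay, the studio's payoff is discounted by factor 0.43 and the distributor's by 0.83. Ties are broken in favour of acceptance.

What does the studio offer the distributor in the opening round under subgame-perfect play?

By backward induction:
Round 2 (the distributor proposes): the studio will accept anything ≥ 0, so the distributor offers 0 and keeps 120.
Round 1 (the studio proposes): the distributor can get 120 next round, worth 0.83 × 120 = 99.6 now, so the studio offers 99.6, keeping 20.4.

99.6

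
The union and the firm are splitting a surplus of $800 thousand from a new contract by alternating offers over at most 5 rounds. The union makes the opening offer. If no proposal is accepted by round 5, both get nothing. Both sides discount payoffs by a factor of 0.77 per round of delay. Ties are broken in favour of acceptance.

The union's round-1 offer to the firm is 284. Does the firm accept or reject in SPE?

Accept

Round 5 (the union proposes): the firm will accept anything ≥ 0, so the union offers 0 and keeps 800.
Round 4 (the firm proposes): the union can get 800 next round, worth 0.77 × 800 = 616 now. The firm offers 616 and keeps 800 − 616 = 184.
Round 3 (the union proposes): the firm can get 184 next round, worth 0.77 × 184 = 141.68 now; the union offers that and keeps 658.32.
Round 2 (the firm proposes): the union can get 658.32 next round, worth 0.77 × 658.32 = 506.9064 now; the firm offers that and keeps 293.0936.
So by rejecting in round 1, the firm gets 293.0936 next round, worth 0.77 × 293.0936 = 225.682072 now.
Offer 284 ≥ 225.682072, so the firm accepts.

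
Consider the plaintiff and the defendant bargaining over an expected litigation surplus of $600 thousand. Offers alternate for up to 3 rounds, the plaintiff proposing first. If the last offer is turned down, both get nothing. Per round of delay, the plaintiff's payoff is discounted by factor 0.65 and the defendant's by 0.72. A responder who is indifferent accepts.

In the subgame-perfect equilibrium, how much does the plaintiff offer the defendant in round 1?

151.2

Round 3 (the plaintiff proposes): rejection yields 0 for the defendant; the plaintiff offers 0 and keeps 600.
Round 2 (the defendant proposes): the plaintiff can get 600 next round, worth 0.65 × 600 = 390 now; the defendant offers that and keeps 210.
Round 1 (the plaintiff proposes): the defendant can get 210 next round, worth 0.72 × 210 = 151.2 now; the plaintiff offers that and keeps 448.8.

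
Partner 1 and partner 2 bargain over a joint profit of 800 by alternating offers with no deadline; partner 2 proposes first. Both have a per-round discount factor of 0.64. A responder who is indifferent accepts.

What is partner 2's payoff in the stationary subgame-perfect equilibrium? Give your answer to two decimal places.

487.80

In a stationary SPE each proposer offers the other exactly their discounted continuation value.
If partner 2 keeps x when proposing and partner 1 keeps y when proposing, then x = 800 − 0.64y and y = 800 − 0.64x.
Solving: x = 800(1 − 0.64) / (1 − 0.64·0.64) = 288 / 0.5904 ≈ 487.8049.
Partner 1 gets 800 − 487.8049 ≈ 312.1951.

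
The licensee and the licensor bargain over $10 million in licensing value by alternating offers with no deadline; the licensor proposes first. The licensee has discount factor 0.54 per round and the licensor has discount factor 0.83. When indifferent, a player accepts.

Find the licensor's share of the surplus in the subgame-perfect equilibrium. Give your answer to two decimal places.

When the licensor proposes, the licensee accepts any offer worth at least 0.54 times what the licensee would get by proposing next round; and vice versa.
This gives x = 10 − 0.54y and y = 10 − 0.83x, where x and y are each side's share when it proposes.
Hence (1 − 0.54·0.83)x = 10(1 − 0.54), i.e. 0.5518·x = 4.6.
x ≈ 8.3364; the licensee's share is 10 − x ≈ 1.6636.

8.34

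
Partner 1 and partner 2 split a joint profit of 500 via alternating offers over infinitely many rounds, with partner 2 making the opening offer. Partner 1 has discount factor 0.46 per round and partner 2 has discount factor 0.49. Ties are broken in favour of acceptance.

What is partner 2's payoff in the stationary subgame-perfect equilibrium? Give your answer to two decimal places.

In a stationary SPE each proposer offers the other exactly their discounted continuation value.
If partner 2 keeps x when proposing and partner 1 keeps y when proposing, then x = 500 − 0.46y and y = 500 − 0.49x.
Solving: x = 500(1 − 0.46) / (1 − 0.49·0.46) = 270 / 0.7746 ≈ 348.5670.
Partner 1 gets 500 − 348.5670 ≈ 151.4330.

348.57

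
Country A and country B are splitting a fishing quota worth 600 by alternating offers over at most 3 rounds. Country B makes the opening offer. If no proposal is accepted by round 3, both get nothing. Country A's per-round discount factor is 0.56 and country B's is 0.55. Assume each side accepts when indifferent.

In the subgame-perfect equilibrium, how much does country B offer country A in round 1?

151.2

Round 3 (country B proposes): country A will accept anything ≥ 0, so country B offers 0 and keeps 600.
Round 2 (country A proposes): country B can get 600 next round, worth 0.55 × 600 = 330 now; country A offers that and keeps 270.
Round 1 (country B proposes): country A can get 270 next round, worth 0.56 × 270 = 151.2 now; country B offers that and keeps 448.8.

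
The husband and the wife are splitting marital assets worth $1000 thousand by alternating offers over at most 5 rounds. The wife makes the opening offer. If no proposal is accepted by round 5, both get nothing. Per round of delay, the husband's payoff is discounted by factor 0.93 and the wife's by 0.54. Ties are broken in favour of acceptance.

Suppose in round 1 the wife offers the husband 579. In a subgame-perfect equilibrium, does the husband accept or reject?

Work out the husband's continuation value if the offer is rejected.
Round 5 (the wife proposes): the husband will accept anything ≥ 0, so the wife offers 0 and keeps 1000.
Round 4 (the husband proposes): the wife can get 1000 next round, worth 0.54 × 1000 = 540 now; the husband offers that and keeps 460.
Round 3 (the wife proposes): the husband can get 460 next round, worth 0.93 × 460 = 427.8 now. The wife offers 427.8 and keeps 1000 − 427.8 = 572.2.
Round 2 (the husband proposes): the wife can get 572.2 next round, worth 0.54 × 572.2 = 308.988 now, so the husband offers 308.988, keeping 691.012.
So by rejecting in round 1, the husband gets 691.012 next round, worth 0.93 × 691.012 = 642.64116 now.
Offer 579 < 642.64116, so the husband rejects.

Reject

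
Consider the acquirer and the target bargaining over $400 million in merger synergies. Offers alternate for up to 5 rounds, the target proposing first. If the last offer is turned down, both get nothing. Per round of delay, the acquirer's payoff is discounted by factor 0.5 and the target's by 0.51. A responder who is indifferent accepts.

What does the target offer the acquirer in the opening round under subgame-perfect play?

122.99

Round 5 (the target proposes): the acquirer will accept anything ≥ 0, so the target offers 0 and keeps 400.
Round 4 (the acquirer proposes): the target can get 400 next round, worth 0.51 × 400 = 204 now. The acquirer offers 204 and keeps 400 − 204 = 196.
Round 3 (the target proposes): the acquirer can get 196 next round, worth 0.5 × 196 = 98 now, so the target offers 98, keeping 302.
Round 2 (the acquirer proposes): the target can get 302 next round, worth 0.51 × 302 = 154.02 now, so the acquirer offers 154.02, keeping 245.98.
Round 1 (the target proposes): the acquirer can get 245.98 next round, worth 0.5 × 245.98 = 122.99 now, so the target offers 122.99, keeping 277.01.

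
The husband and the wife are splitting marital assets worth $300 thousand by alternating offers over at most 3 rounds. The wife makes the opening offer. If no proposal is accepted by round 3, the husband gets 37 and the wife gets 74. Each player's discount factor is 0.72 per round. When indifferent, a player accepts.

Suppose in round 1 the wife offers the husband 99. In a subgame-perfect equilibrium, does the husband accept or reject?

Accept

Round 3 (the wife proposes): the husband gets 37 if talks fail, so the wife offers 37 and keeps 263.
Round 2 (the husband proposes): the wife can get 263 next round, worth 0.72 × 263 = 189.36 now, so the husband offers 189.36, keeping 110.64.
So by rejecting in round 1, the husband gets 110.64 next round, worth 0.72 × 110.64 = 79.6608 now.
Offer 99 ≥ 79.6608, so the husband accepts.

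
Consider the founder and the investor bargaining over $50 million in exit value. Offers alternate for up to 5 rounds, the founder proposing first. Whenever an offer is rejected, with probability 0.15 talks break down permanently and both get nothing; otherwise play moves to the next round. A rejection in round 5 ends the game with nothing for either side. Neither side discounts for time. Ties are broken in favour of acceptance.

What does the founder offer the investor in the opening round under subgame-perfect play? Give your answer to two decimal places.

10.98

Round 5 (the founder proposes): rejection yields 0 for the investor; the founder offers 0 and keeps 50.
Round 4 (the investor proposes): rejecting gives the founder an expected 0.85 × 50 = 42.5; the investor offers that and keeps 7.5.
Round 3 (the founder proposes): rejecting gives the investor an expected 0.85 × 7.5 = 6.375; the founder offers that and keeps 43.625.
Round 2 (the investor proposes): rejecting gives the founder an expected 0.85 × 43.625 = 37.08125. The investor offers 37.08125 and keeps 50 − 37.08125 = 12.91875.
Round 1 (the founder proposes): rejecting gives the investor an expected 0.85 × 12.91875 = 10.9809375. The founder offers 10.9809375 and keeps 50 − 10.9809375 = 39.0190625.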